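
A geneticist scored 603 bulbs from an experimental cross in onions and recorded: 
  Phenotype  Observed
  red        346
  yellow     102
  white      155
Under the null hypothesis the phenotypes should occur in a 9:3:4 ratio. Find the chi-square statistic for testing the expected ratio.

1.339

Under the 9:3:4 hypothesis (Σ ratio = 16, N = 603):
  red: 603 × 9/16 = 339.1875
  yellow: 603 × 3/16 = 113.0625
  white: 603 × 4/16 = 150.75
χ² = Σ (O − E)² / E
  red: (346 − 339.1875)² / 339.1875 = 0.1368
  yellow: (102 − 113.0625)² / 113.0625 = 1.0824
  white: (155 − 150.75)² / 150.75 = 0.1198
χ² = 0.1368 + 1.0824 + 0.1198 = 1.339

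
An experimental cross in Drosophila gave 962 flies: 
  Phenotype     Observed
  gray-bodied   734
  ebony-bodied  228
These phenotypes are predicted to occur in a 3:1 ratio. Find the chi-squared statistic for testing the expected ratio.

0.866

Expected counts for N = 962 under a 3:1 ratio (total parts = 4):
  gray-bodied: 962 × 3/4 = 721.5
  ebony-bodied: 962 × 1/4 = 240.5
χ² = Σ (O − E)² / E
  gray-bodied: (734 − 721.5)² / 721.5 = 0.2166
  ebony-bodied: (228 − 240.5)² / 240.5 = 0.6497
χ² = 0.2166 + 0.6497 = 0.8663 ≈ 0.866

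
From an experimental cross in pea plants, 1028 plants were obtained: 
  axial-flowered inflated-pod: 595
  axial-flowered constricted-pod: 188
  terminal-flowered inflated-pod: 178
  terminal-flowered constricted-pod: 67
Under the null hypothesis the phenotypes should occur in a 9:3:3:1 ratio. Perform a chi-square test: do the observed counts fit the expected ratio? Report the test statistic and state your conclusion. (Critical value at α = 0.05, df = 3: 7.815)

Expected counts for N = 1028 under a 9:3:3:1 ratio (total parts = 16):
  axial-flowered inflated-pod: 1028 × 9/16 = 578.25
  axial-flowered constricted-pod: 1028 × 3/16 = 192.75
  terminal-flowered inflated-pod: 1028 × 3/16 = 192.75
  terminal-flowered constricted-pod: 1028 × 1/16 = 64.25
χ² = Σ (O − E)² / E
  axial-flowered inflated-pod: (595 − 578.25)² / 578.25 = 0.4852
  axial-flowered constricted-pod: (188 − 192.75)² / 192.75 = 0.1171
  terminal-flowered inflated-pod: (178 − 192.75)² / 192.75 = 1.1287
  terminal-flowered constricted-pod: (67 − 64.25)² / 64.25 = 0.1177
χ² = 0.4852 + 0.1171 + 1.1287 + 0.1177 = 1.8487 ≈ 1.849
Degrees of freedom = 4 − 1 = 3; critical value at α = 0.05 is 7.815.
Since 1.849 < 7.815, we fail to reject the null hypothesis — the data are consistent with the 9:3:3:1 ratio.

1.849; consistent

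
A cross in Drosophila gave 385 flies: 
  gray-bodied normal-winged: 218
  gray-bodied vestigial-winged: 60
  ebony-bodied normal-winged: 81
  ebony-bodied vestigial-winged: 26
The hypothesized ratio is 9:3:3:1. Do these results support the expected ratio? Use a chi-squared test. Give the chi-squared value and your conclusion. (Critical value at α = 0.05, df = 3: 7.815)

3.299; consistent

Total ratio parts = 16. Expected numbers out of 385:
  gray-bodied normal-winged: 385 × 9/16 = 216.5625
  gray-bodied vestigial-winged: 385 × 3/16 = 72.1875
  ebony-bodied normal-winged: 385 × 3/16 = 72.1875
  ebony-bodied vestigial-winged: 385 × 1/16 = 24.0625
χ² = Σ (O − E)² / E
  gray-bodied normal-winged: (218 − 216.5625)² / 216.5625 = 0.0095
  gray-bodied vestigial-winged: (60 − 72.1875)² / 72.1875 = 2.0576
  ebony-bodied normal-winged: (81 − 72.1875)² / 72.1875 = 1.0758
  ebony-bodied vestigial-winged: (26 − 24.0625)² / 24.0625 = 0.1560
χ² = 0.0095 + 2.0576 + 1.0758 + 0.1560 = 3.2989 ≈ 3.299
Degrees of freedom = 4 − 1 = 3; critical value at α = 0.05 is 7.815.
Since 3.299 < 7.815, we fail to reject the null hypothesis — the data are consistent with the 9:3:3:1 ratio.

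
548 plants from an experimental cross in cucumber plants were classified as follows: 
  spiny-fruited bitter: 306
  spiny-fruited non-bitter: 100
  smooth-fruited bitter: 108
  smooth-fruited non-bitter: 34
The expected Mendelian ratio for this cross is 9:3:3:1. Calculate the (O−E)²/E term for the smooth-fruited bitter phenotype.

Expected counts for N = 548 under a 9:3:3:1 ratio (total parts = 16):
  spiny-fruited bitter: 548 × 9/16 = 308.25
  spiny-fruited non-bitter: 548 × 3/16 = 102.75
  smooth-fruited bitter: 548 × 3/16 = 102.75
  smooth-fruited non-bitter: 548 × 1/16 = 34.25
Contribution of smooth-fruited bitter: (108 − 102.75)² / 102.75 = 0.2682

0.268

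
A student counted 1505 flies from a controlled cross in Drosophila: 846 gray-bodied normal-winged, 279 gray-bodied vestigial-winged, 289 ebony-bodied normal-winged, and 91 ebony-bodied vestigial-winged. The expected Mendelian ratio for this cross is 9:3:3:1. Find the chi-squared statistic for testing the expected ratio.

The 9:3:3:1 ratio has 16 parts, so with N = 1505 the expected counts are:
  gray-bodied normal-winged: 1505 × 9/16 = 846.5625
  gray-bodied vestigial-winged: 1505 × 3/16 = 282.1875
  ebony-bodied normal-winged: 1505 × 3/16 = 282.1875
  ebony-bodied vestigial-winged: 1505 × 1/16 = 94.0625
χ² = Σ (O − E)² / E
  gray-bodied normal-winged: (846 − 846.5625)² / 846.5625 = 0.0004
  gray-bodied vestigial-winged: (279 − 282.1875)² / 282.1875 = 0.0360
  ebony-bodied normal-winged: (289 − 282.1875)² / 282.1875 = 0.1645
  ebony-bodied vestigial-winged: (91 − 94.0625)² / 94.0625 = 0.0997
χ² = 0.0004 + 0.0360 + 0.1645 + 0.0997 = 0.3006 ≈ 0.301

0.301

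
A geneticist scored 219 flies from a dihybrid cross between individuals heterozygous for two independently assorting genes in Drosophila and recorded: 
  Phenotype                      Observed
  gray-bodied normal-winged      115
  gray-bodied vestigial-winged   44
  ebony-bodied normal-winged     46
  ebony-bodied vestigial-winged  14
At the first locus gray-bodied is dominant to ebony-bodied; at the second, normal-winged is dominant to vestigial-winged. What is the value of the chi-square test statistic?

A dihybrid F₂ with independent assortment and complete dominance at both loci gives a 9:3:3:1 phenotypic ratio.
The 9:3:3:1 ratio has 16 parts, so with N = 219 the expected counts are:
  gray-bodied normal-winged: 219 × 9/16 = 123.1875
  gray-bodied vestigial-winged: 219 × 3/16 = 41.0625
  ebony-bodied normal-winged: 219 × 3/16 = 41.0625
  ebony-bodied vestigial-winged: 219 × 1/16 = 13.6875
χ² = Σ (O − E)² / E
  gray-bodied normal-winged: (115 − 123.1875)² / 123.1875 = 0.5442
  gray-bodied vestigial-winged: (44 − 41.0625)² / 41.0625 = 0.2101
  ebony-bodied normal-winged: (46 − 41.0625)² / 41.0625 = 0.5937
  ebony-bodied vestigial-winged: (14 − 13.6875)² / 13.6875 = 0.0071
χ² = 0.5442 + 0.2101 + 0.5937 + 0.0071 = 1.3551 ≈ 1.355

1.355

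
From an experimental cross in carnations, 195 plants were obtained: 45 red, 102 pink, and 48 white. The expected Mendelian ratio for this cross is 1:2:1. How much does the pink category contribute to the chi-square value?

0.208

The 1:2:1 ratio has 4 parts, so with N = 195 the expected counts are:
  red: 195 × 1/4 = 48.75
  pink: 195 × 2/4 = 97.5
  white: 195 × 1/4 = 48.75
Contribution of pink: (102 − 97.5)² / 97.5 = 0.2077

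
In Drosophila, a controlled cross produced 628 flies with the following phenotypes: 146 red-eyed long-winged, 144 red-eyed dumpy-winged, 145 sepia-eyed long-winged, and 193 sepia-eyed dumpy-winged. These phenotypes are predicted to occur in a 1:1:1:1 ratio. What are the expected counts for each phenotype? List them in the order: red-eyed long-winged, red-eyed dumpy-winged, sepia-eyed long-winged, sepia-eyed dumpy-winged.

Expected counts for N = 628 under a 1:1:1:1 ratio (total parts = 4):
  red-eyed long-winged: 628 × 1/4 = 157
  red-eyed dumpy-winged: 628 × 1/4 = 157
  sepia-eyed long-winged: 628 × 1/4 = 157
  sepia-eyed dumpy-winged: 628 × 1/4 = 157

157, 157, 157, 157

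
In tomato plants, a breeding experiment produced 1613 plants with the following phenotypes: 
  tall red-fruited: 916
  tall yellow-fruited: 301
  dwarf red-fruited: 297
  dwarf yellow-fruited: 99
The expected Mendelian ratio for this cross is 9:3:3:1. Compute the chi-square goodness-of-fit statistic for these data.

0.220

Total ratio parts = 16. Expected numbers out of 1613:
  tall red-fruited: 1613 × 9/16 = 907.3125
  tall yellow-fruited: 1613 × 3/16 = 302.4375
  dwarf red-fruited: 1613 × 3/16 = 302.4375
  dwarf yellow-fruited: 1613 × 1/16 = 100.8125
χ² = Σ (O − E)² / E
  tall red-fruited: (916 − 907.3125)² / 907.3125 = 0.0832
  tall yellow-fruited: (301 − 302.4375)² / 302.4375 = 0.0068
  dwarf red-fruited: (297 − 302.4375)² / 302.4375 = 0.0978
  dwarf yellow-fruited: (99 − 100.8125)² / 100.8125 = 0.0326
χ² = 0.0832 + 0.0068 + 0.0978 + 0.0326 = 0.2204 ≈ 0.220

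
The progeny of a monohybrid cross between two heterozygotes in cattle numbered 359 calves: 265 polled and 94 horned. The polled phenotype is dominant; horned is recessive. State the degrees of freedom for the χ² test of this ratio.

1

For a monohybrid cross between heterozygotes with complete dominance, the expected phenotypic ratio is 3:1.
A goodness-of-fit test with 2 phenotype classes has df = 2 − 1 = 1.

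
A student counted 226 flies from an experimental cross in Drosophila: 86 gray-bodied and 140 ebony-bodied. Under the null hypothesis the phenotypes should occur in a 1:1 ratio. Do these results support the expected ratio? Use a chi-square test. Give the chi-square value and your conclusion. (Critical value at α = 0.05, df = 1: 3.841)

Total ratio parts = 2. Expected numbers out of 226:
  gray-bodied: 226 × 1/2 = 113
  ebony-bodied: 226 × 1/2 = 113
χ² = Σ (O − E)² / E
  gray-bodied: (86 − 113)² / 113 = 6.4513
  ebony-bodied: (140 − 113)² / 113 = 6.4513
χ² = 6.4513 + 6.4513 = 12.9026 ≈ 12.903
Degrees of freedom = 2 − 1 = 1; critical value at α = 0.05 is 3.841.
Since 12.903 > 3.841, we reject the null hypothesis — the data do not fit the 1:1 ratio.

12.903; not consistent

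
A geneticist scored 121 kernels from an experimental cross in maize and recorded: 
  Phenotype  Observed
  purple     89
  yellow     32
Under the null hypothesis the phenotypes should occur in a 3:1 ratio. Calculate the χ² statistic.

0.135

Under the 3:1 hypothesis (Σ ratio = 4, N = 121):
  purple: 121 × 3/4 = 90.75
  yellow: 121 × 1/4 = 30.25
χ² = Σ (O − E)² / E
  purple: (89 − 90.75)² / 90.75 = 0.0337
  yellow: (32 − 30.25)² / 30.25 = 0.1012
χ² = 0.0337 + 0.1012 = 0.1349 ≈ 0.135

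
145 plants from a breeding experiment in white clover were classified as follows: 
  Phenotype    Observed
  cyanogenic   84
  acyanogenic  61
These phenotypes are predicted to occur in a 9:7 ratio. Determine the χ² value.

Under the 9:7 hypothesis (Σ ratio = 16, N = 145):
  cyanogenic: 145 × 9/16 = 81.5625
  acyanogenic: 145 × 7/16 = 63.4375
χ² = Σ (O − E)² / E
  cyanogenic: (84 − 81.5625)² / 81.5625 = 0.0728
  acyanogenic: (61 − 63.4375)² / 63.4375 = 0.0937
χ² = 0.0728 + 0.0937 = 0.1665 ≈ 0.167

0.167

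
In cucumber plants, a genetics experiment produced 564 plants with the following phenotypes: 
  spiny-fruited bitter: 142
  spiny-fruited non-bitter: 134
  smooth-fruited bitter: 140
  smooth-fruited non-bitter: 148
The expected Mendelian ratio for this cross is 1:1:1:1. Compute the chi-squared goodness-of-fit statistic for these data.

Total ratio parts = 4. Expected numbers out of 564:
  spiny-fruited bitter: 564 × 1/4 = 141
  spiny-fruited non-bitter: 564 × 1/4 = 141
  smooth-fruited bitter: 564 × 1/4 = 141
  smooth-fruited non-bitter: 564 × 1/4 = 141
χ² = Σ (O − E)² / E
  spiny-fruited bitter: (142 − 141)² / 141 = 0.0071
  spiny-fruited non-bitter: (134 − 141)² / 141 = 0.3475
  smooth-fruited bitter: (140 − 141)² / 141 = 0.0071
  smooth-fruited non-bitter: (148 − 141)² / 141 = 0.3475
χ² = 0.0071 + 0.3475 + 0.0071 + 0.3475 = 0.7092 ≈ 0.709

0.709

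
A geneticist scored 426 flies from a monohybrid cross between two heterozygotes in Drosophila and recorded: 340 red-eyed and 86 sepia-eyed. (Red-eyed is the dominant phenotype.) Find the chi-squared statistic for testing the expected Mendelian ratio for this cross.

5.261

For a monohybrid cross between heterozygotes with complete dominance, the expected phenotypic ratio is 3:1.
Total ratio parts = 4. Expected numbers out of 426:
  red-eyed: 426 × 3/4 = 319.5
  sepia-eyed: 426 × 1/4 = 106.5
χ² = Σ (O − E)² / E
  red-eyed: (340 − 319.5)² / 319.5 = 1.3153
  sepia-eyed: (86 − 106.5)² / 106.5 = 3.9460
χ² = 1.3153 + 3.9460 = 5.2613 ≈ 5.261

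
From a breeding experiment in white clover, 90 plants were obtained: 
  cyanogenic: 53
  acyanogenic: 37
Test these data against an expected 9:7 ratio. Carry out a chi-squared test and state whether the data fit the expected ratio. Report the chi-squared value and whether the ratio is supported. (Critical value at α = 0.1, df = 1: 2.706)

0.255; consistent

Expected counts for N = 90 under a 9:7 ratio (total parts = 16):
  cyanogenic: 90 × 9/16 = 50.625
  acyanogenic: 90 × 7/16 = 39.375
χ² = Σ (O − E)² / E
  cyanogenic: (53 − 50.625)² / 50.625 = 0.1114
  acyanogenic: (37 − 39.375)² / 39.375 = 0.1433
χ² = 0.1114 + 0.1433 = 0.2547 ≈ 0.255
Degrees of freedom = 2 − 1 = 1; critical value at α = 0.1 is 2.706.
Since 0.255 < 2.706, we fail to reject the null hypothesis — the data are consistent with the 9:7 ratio.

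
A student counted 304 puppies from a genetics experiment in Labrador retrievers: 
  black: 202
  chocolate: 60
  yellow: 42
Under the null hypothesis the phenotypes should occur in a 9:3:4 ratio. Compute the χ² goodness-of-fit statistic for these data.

20.988

Total ratio parts = 16. Expected numbers out of 304:
  black: 304 × 9/16 = 171
  chocolate: 304 × 3/16 = 57
  yellow: 304 × 4/16 = 76
χ² = Σ (O − E)² / E
  black: (202 − 171)² / 171 = 5.6199
  chocolate: (60 − 57)² / 57 = 0.1579
  yellow: (42 − 76)² / 76 = 15.2105
χ² = 5.6199 + 0.1579 + 15.2105 = 20.9883 ≈ 20.988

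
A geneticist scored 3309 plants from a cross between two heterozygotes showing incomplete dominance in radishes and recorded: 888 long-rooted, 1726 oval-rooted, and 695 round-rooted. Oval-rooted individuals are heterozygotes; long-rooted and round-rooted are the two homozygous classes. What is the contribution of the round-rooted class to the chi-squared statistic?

With incomplete dominance, a heterozygote × heterozygote cross gives a 1:2:1 phenotypic ratio.
The 1:2:1 ratio has 4 parts, so with N = 3309 the expected counts are:
  long-rooted: 3309 × 1/4 = 827.25
  oval-rooted: 3309 × 2/4 = 1654.5
  round-rooted: 3309 × 1/4 = 827.25
Contribution of round-rooted: (695 − 827.25)² / 827.25 = 21.1424

21.142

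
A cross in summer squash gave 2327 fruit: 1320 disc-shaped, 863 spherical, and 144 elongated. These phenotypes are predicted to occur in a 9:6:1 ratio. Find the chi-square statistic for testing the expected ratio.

0.214

The 9:6:1 ratio has 16 parts, so with N = 2327 the expected counts are:
  disc-shaped: 2327 × 9/16 = 1308.9375
  spherical: 2327 × 6/16 = 872.625
  elongated: 2327 × 1/16 = 145.4375
χ² = Σ (O − E)² / E
  disc-shaped: (1320 − 1308.9375)² / 1308.9375 = 0.0935
  spherical: (863 − 872.625)² / 872.625 = 0.1062
  elongated: (144 − 145.4375)² / 145.4375 = 0.0142
χ² = 0.0935 + 0.1062 + 0.0142 = 0.2139 ≈ 0.214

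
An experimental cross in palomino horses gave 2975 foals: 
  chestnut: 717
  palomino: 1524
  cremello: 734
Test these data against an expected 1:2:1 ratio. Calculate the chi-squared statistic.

Expected counts for N = 2975 under a 1:2:1 ratio (total parts = 4):
  chestnut: 2975 × 1/4 = 743.75
  palomino: 2975 × 2/4 = 1487.5
  cremello: 2975 × 1/4 = 743.75
χ² = Σ (O − E)² / E
  chestnut: (717 − 743.75)² / 743.75 = 0.9621
  palomino: (1524 − 1487.5)² / 1487.5 = 0.8956
  cremello: (734 − 743.75)² / 743.75 = 0.1278
χ² = 0.9621 + 0.8956 + 0.1278 = 1.9855 ≈ 1.986

1.986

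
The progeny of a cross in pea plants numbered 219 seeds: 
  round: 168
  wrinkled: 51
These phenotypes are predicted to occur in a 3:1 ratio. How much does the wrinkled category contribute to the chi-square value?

0.257

Expected counts for N = 219 under a 3:1 ratio (total parts = 4):
  round: 219 × 3/4 = 164.25
  wrinkled: 219 × 1/4 = 54.75
Contribution of wrinkled: (51 − 54.75)² / 54.75 = 0.2568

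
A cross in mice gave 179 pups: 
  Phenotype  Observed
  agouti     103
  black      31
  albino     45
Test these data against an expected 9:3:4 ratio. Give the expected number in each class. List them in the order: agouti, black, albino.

The 9:3:4 ratio has 16 parts, so with N = 179 the expected counts are:
  agouti: 179 × 9/16 = 100.6875
  black: 179 × 3/16 = 33.5625
  albino: 179 × 4/16 = 44.75

100.6875, 33.5625, 44.75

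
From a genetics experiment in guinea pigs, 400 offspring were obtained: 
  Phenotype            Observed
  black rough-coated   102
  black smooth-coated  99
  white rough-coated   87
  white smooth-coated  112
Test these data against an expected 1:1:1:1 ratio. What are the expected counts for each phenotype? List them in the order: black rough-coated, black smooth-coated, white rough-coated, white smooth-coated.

100, 100, 100, 100

Expected counts for N = 400 under a 1:1:1:1 ratio (total parts = 4):
  black rough-coated: 400 × 1/4 = 100
  black smooth-coated: 400 × 1/4 = 100
  white rough-coated: 400 × 1/4 = 100
  white smooth-coated: 400 × 1/4 = 100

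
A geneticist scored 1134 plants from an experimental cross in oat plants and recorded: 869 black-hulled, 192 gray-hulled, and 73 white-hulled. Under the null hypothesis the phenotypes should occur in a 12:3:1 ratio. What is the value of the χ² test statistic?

2.467

Expected counts for N = 1134 under a 12:3:1 ratio (total parts = 16):
  black-hulled: 1134 × 12/16 = 850.5
  gray-hulled: 1134 × 3/16 = 212.625
  white-hulled: 1134 × 1/16 = 70.875
χ² = Σ (O − E)² / E
  black-hulled: (869 − 850.5)² / 850.5 = 0.4024
  gray-hulled: (192 − 212.625)² / 212.625 = 2.0007
  white-hulled: (73 − 70.875)² / 70.875 = 0.0637
χ² = 0.4024 + 2.0007 + 0.0637 = 2.4668 ≈ 2.467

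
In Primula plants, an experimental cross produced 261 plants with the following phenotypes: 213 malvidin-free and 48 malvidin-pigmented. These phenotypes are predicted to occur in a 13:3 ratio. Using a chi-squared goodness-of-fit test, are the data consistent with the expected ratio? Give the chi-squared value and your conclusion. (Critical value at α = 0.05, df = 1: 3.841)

0.022; consistent

Expected counts for N = 261 under a 13:3 ratio (total parts = 16):
  malvidin-free: 261 × 13/16 = 212.0625
  malvidin-pigmented: 261 × 3/16 = 48.9375
χ² = Σ (O − E)² / E
  malvidin-free: (213 − 212.0625)² / 212.0625 = 0.0041
  malvidin-pigmented: (48 − 48.9375)² / 48.9375 = 0.0180
χ² = 0.0041 + 0.0180 = 0.0221 ≈ 0.022
Degrees of freedom = 2 − 1 = 1; critical value at α = 0.05 is 3.841.
Since 0.022 < 3.841, we fail to reject the null hypothesis — the data are consistent with the 13:3 ratio.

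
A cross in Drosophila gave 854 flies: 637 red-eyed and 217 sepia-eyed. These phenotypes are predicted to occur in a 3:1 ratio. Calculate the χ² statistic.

0.077

Total ratio parts = 4. Expected numbers out of 854:
  red-eyed: 854 × 3/4 = 640.5
  sepia-eyed: 854 × 1/4 = 213.5
χ² = Σ (O − E)² / E
  red-eyed: (637 − 640.5)² / 640.5 = 0.0191
  sepia-eyed: (217 − 213.5)² / 213.5 = 0.0574
χ² = 0.0191 + 0.0574 = 0.0765 ≈ 0.077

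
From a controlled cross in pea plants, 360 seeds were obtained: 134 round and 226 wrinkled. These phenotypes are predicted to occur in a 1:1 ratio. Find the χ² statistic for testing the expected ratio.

23.511

Under the 1:1 hypothesis (Σ ratio = 2, N = 360):
  round: 360 × 1/2 = 180
  wrinkled: 360 × 1/2 = 180
χ² = Σ (O − E)² / E
  round: (134 − 180)² / 180 = 11.7556
  wrinkled: (226 − 180)² / 180 = 11.7556
χ² = 11.7556 + 11.7556 = 23.5112 ≈ 23.511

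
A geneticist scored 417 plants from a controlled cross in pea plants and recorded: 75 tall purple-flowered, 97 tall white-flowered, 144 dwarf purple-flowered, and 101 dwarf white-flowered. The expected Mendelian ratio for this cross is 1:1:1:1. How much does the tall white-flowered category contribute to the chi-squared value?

Expected counts for N = 417 under a 1:1:1:1 ratio (total parts = 4):
  tall purple-flowered: 417 × 1/4 = 104.25
  tall white-flowered: 417 × 1/4 = 104.25
  dwarf purple-flowered: 417 × 1/4 = 104.25
  dwarf white-flowered: 417 × 1/4 = 104.25
Contribution of tall white-flowered: (97 − 104.25)² / 104.25 = 0.5042

0.504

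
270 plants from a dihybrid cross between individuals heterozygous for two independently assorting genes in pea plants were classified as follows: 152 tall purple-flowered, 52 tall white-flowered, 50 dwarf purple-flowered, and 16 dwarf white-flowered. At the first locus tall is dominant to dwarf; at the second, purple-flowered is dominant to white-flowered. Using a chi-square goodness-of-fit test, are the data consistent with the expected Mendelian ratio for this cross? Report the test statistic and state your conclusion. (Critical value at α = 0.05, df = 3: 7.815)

A dihybrid F₂ with independent assortment and complete dominance at both loci gives a 9:3:3:1 phenotypic ratio.
Under the 9:3:3:1 hypothesis (Σ ratio = 16, N = 270):
  tall purple-flowered: 270 × 9/16 = 151.875
  tall white-flowered: 270 × 3/16 = 50.625
  dwarf purple-flowered: 270 × 3/16 = 50.625
  dwarf white-flowered: 270 × 1/16 = 16.875
χ² = Σ (O − E)² / E
  tall purple-flowered: (152 − 151.875)² / 151.875 = 0.0001
  tall white-flowered: (52 − 50.625)² / 50.625 = 0.0373
  dwarf purple-flowered: (50 − 50.625)² / 50.625 = 0.0077
  dwarf white-flowered: (16 − 16.875)² / 16.875 = 0.0454
χ² = 0.0001 + 0.0373 + 0.0077 + 0.0454 = 0.0905 ≈ 0.091
Degrees of freedom = 4 − 1 = 3; critical value at α = 0.05 is 7.815.
Since 0.091 < 7.815, we fail to reject the null hypothesis — the data are consistent with the 9:3:3:1 ratio.

0.091; consistent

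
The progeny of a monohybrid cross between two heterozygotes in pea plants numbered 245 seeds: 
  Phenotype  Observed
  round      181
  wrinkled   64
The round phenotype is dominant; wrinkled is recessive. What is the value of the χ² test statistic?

For a monohybrid cross between heterozygotes with complete dominance, the expected phenotypic ratio is 3:1.
Expected counts for N = 245 under a 3:1 ratio (total parts = 4):
  round: 245 × 3/4 = 183.75
  wrinkled: 245 × 1/4 = 61.25
χ² = Σ (O − E)² / E
  round: (181 − 183.75)² / 183.75 = 0.0412
  wrinkled: (64 − 61.25)² / 61.25 = 0.1235
χ² = 0.0412 + 0.1235 = 0.1647 ≈ 0.165

0.165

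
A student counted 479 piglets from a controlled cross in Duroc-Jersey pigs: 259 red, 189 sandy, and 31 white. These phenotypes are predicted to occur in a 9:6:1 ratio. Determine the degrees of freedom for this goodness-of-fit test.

2

A goodness-of-fit test with 3 phenotype classes has df = 3 − 1 = 2.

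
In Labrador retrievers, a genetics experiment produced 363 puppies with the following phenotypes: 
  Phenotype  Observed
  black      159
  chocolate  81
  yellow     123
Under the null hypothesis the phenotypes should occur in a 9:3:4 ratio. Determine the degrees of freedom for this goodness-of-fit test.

A goodness-of-fit test with 3 phenotype classes has df = 3 − 1 = 2.

2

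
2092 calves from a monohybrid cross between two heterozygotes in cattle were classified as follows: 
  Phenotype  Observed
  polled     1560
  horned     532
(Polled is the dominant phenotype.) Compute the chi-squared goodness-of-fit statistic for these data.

0.207

For a monohybrid cross between heterozygotes with complete dominance, the expected phenotypic ratio is 3:1.
Expected counts for N = 2092 under a 3:1 ratio (total parts = 4):
  polled: 2092 × 3/4 = 1569
  horned: 2092 × 1/4 = 523
χ² = Σ (O − E)² / E
  polled: (1560 − 1569)² / 1569 = 0.0516
  horned: (532 − 523)² / 523 = 0.1549
χ² = 0.0516 + 0.1549 = 0.2065 ≈ 0.207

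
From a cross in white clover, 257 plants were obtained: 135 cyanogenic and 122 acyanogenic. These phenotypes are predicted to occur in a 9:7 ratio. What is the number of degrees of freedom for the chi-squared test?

A goodness-of-fit test with 2 phenotype classes has df = 2 − 1 = 1.

1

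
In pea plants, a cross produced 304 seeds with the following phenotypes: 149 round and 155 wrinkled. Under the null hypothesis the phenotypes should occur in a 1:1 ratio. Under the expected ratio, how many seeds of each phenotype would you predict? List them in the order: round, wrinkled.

152, 152

Under the 1:1 hypothesis (Σ ratio = 2, N = 304):
  round: 304 × 1/2 = 152
  wrinkled: 304 × 1/2 = 152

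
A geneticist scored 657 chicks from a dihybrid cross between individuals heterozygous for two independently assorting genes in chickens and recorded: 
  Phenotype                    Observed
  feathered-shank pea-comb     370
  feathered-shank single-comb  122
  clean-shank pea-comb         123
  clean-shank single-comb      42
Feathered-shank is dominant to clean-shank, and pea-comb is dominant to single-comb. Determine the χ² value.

0.034

A dihybrid F₂ with independent assortment and complete dominance at both loci gives a 9:3:3:1 phenotypic ratio.
Under the 9:3:3:1 hypothesis (Σ ratio = 16, N = 657):
  feathered-shank pea-comb: 657 × 9/16 = 369.5625
  feathered-shank single-comb: 657 × 3/16 = 123.1875
  clean-shank pea-comb: 657 × 3/16 = 123.1875
  clean-shank single-comb: 657 × 1/16 = 41.0625
χ² = Σ (O − E)² / E
  feathered-shank pea-comb: (370 − 369.5625)² / 369.5625 = 0.0005
  feathered-shank single-comb: (122 − 123.1875)² / 123.1875 = 0.0114
  clean-shank pea-comb: (123 − 123.1875)² / 123.1875 = 0.0003
  clean-shank single-comb: (42 − 41.0625)² / 41.0625 = 0.0214
χ² = 0.0005 + 0.0114 + 0.0003 + 0.0214 = 0.0336 ≈ 0.034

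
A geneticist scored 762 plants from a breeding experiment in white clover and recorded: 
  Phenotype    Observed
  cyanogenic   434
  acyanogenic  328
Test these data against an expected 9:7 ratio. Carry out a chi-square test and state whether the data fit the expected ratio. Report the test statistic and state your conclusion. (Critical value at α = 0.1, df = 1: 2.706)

0.154; consistent

Expected counts for N = 762 under a 9:7 ratio (total parts = 16):
  cyanogenic: 762 × 9/16 = 428.625
  acyanogenic: 762 × 7/16 = 333.375
χ² = Σ (O − E)² / E
  cyanogenic: (434 − 428.625)² / 428.625 = 0.0674
  acyanogenic: (328 − 333.375)² / 333.375 = 0.0867
χ² = 0.0674 + 0.0867 = 0.1541 ≈ 0.154
Degrees of freedom = 2 − 1 = 1; critical value at α = 0.1 is 2.706.
Since 0.154 < 2.706, we fail to reject the null hypothesis — the data are consistent with the 9:7 ratio.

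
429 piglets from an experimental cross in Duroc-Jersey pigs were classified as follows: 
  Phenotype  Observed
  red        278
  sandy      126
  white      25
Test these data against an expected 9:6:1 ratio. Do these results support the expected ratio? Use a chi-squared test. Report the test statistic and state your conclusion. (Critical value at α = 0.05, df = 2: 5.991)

Total ratio parts = 16. Expected numbers out of 429:
  red: 429 × 9/16 = 241.3125
  sandy: 429 × 6/16 = 160.875
  white: 429 × 1/16 = 26.8125
χ² = Σ (O − E)² / E
  red: (278 − 241.3125)² / 241.3125 = 5.5777
  sandy: (126 − 160.875)² / 160.875 = 7.5603
  white: (25 − 26.8125)² / 26.8125 = 0.1225
χ² = 5.5777 + 7.5603 + 0.1225 = 13.2605 ≈ 13.261
Degrees of freedom = 3 − 1 = 2; critical value at α = 0.05 is 5.991.
Since 13.261 > 5.991, we reject the null hypothesis — the data do not fit the 9:6:1 ratio.

13.261; not consistent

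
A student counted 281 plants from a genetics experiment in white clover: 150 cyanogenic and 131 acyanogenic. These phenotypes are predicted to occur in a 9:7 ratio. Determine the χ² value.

Total ratio parts = 16. Expected numbers out of 281:
  cyanogenic: 281 × 9/16 = 158.0625
  acyanogenic: 281 × 7/16 = 122.9375
χ² = Σ (O − E)² / E
  cyanogenic: (150 − 158.0625)² / 158.0625 = 0.4113
  acyanogenic: (131 − 122.9375)² / 122.9375 = 0.5288
χ² = 0.4113 + 0.5288 = 0.9401 ≈ 0.940

0.940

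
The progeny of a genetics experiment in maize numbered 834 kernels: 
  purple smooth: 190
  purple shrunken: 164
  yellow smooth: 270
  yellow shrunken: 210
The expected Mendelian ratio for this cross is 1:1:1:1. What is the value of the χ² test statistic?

29.290

The 1:1:1:1 ratio has 4 parts, so with N = 834 the expected counts are:
  purple smooth: 834 × 1/4 = 208.5
  purple shrunken: 834 × 1/4 = 208.5
  yellow smooth: 834 × 1/4 = 208.5
  yellow shrunken: 834 × 1/4 = 208.5
χ² = Σ (O − E)² / E
  purple smooth: (190 − 208.5)² / 208.5 = 1.6415
  purple shrunken: (164 − 208.5)² / 208.5 = 9.4976
  yellow smooth: (270 − 208.5)² / 208.5 = 18.1403
  yellow shrunken: (210 − 208.5)² / 208.5 = 0.0108
χ² = 1.6415 + 9.4976 + 18.1403 + 0.0108 = 29.2902 ≈ 29.290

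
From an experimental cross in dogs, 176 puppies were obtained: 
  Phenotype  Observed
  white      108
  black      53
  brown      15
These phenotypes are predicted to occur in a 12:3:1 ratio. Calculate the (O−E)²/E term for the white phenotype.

4.364

The 12:3:1 ratio has 16 parts, so with N = 176 the expected counts are:
  white: 176 × 12/16 = 132
  black: 176 × 3/16 = 33
  brown: 176 × 1/16 = 11
Contribution of white: (108 − 132)² / 132 = 4.3636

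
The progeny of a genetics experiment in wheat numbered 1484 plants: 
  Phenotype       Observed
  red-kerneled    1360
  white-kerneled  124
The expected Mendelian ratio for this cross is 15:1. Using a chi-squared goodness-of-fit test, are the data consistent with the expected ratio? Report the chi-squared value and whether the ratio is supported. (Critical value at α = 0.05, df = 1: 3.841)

11.231; not consistent

Total ratio parts = 16. Expected numbers out of 1484:
  red-kerneled: 1484 × 15/16 = 1391.25
  white-kerneled: 1484 × 1/16 = 92.75
χ² = Σ (O − E)² / E
  red-kerneled: (1360 − 1391.25)² / 1391.25 = 0.7019
  white-kerneled: (124 − 92.75)² / 92.75 = 10.5290
χ² = 0.7019 + 10.5290 = 11.2309 ≈ 11.231
Degrees of freedom = 2 − 1 = 1; critical value at α = 0.05 is 3.841.
Since 11.231 > 3.841, we reject the null hypothesis — the data do not fit the 15:1 ratio.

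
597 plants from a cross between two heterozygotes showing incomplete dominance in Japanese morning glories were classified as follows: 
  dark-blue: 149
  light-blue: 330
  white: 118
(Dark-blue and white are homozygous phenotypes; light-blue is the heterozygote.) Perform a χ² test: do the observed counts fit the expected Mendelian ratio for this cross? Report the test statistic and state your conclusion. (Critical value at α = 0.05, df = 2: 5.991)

With incomplete dominance, a heterozygote × heterozygote cross gives a 1:2:1 phenotypic ratio.
Expected counts for N = 597 under a 1:2:1 ratio (total parts = 4):
  dark-blue: 597 × 1/4 = 149.25
  light-blue: 597 × 2/4 = 298.5
  white: 597 × 1/4 = 149.25
χ² = Σ (O − E)² / E
  dark-blue: (149 − 149.25)² / 149.25 = 0.0004
  light-blue: (330 − 298.5)² / 298.5 = 3.3241
  white: (118 − 149.25)² / 149.25 = 6.5431
χ² = 0.0004 + 3.3241 + 6.5431 = 9.8676 ≈ 9.868
Degrees of freedom = 3 − 1 = 2; critical value at α = 0.05 is 5.991.
Since 9.868 > 5.991, we reject the null hypothesis — the data do not fit the 1:2:1 ratio.

9.868; not consistent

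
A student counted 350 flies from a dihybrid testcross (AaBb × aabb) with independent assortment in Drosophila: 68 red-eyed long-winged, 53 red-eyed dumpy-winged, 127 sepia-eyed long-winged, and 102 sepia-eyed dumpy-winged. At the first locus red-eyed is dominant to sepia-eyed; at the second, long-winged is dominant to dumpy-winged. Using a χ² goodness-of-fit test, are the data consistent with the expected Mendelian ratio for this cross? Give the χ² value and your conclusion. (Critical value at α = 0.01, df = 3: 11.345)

38.183; not consistent

A dihybrid testcross with independent assortment gives a 1:1:1:1 ratio.
Under the 1:1:1:1 hypothesis (Σ ratio = 4, N = 350):
  red-eyed long-winged: 350 × 1/4 = 87.5
  red-eyed dumpy-winged: 350 × 1/4 = 87.5
  sepia-eyed long-winged: 350 × 1/4 = 87.5
  sepia-eyed dumpy-winged: 350 × 1/4 = 87.5
χ² = Σ (O − E)² / E
  red-eyed long-winged: (68 − 87.5)² / 87.5 = 4.3457
  red-eyed dumpy-winged: (53 − 87.5)² / 87.5 = 13.6029
  sepia-eyed long-winged: (127 − 87.5)² / 87.5 = 17.8314
  sepia-eyed dumpy-winged: (102 − 87.5)² / 87.5 = 2.4029
χ² = 4.3457 + 13.6029 + 17.8314 + 2.4029 = 38.1829 ≈ 38.183
Degrees of freedom = 4 − 1 = 3; critical value at α = 0.01 is 11.345.
Since 38.183 > 11.345, we reject the null hypothesis — the data do not fit the 1:1:1:1 ratio.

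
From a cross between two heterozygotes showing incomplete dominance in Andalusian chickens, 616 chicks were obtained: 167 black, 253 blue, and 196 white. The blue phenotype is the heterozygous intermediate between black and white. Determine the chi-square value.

22.373

With incomplete dominance, a heterozygote × heterozygote cross gives a 1:2:1 phenotypic ratio.
Expected counts for N = 616 under a 1:2:1 ratio (total parts = 4):
  black: 616 × 1/4 = 154
  blue: 616 × 2/4 = 308
  white: 616 × 1/4 = 154
χ² = Σ (O − E)² / E
  black: (167 − 154)² / 154 = 1.0974
  blue: (253 − 308)² / 308 = 9.8214
  white: (196 − 154)² / 154 = 11.4545
χ² = 1.0974 + 9.8214 + 11.4545 = 22.3733 ≈ 22.373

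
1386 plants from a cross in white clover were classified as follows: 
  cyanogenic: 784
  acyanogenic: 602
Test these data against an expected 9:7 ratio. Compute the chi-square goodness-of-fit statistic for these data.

0.056

Total ratio parts = 16. Expected numbers out of 1386:
  cyanogenic: 1386 × 9/16 = 779.625
  acyanogenic: 1386 × 7/16 = 606.375
χ² = Σ (O − E)² / E
  cyanogenic: (784 − 779.625)² / 779.625 = 0.0246
  acyanogenic: (602 − 606.375)² / 606.375 = 0.0316
χ² = 0.0246 + 0.0316 = 0.0562 ≈ 0.056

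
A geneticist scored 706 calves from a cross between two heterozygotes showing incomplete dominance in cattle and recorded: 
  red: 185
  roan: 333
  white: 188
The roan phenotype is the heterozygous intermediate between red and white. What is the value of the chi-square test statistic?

With incomplete dominance, a heterozygote × heterozygote cross gives a 1:2:1 phenotypic ratio.
Total ratio parts = 4. Expected numbers out of 706:
  red: 706 × 1/4 = 176.5
  roan: 706 × 2/4 = 353
  white: 706 × 1/4 = 176.5
χ² = Σ (O − E)² / E
  red: (185 − 176.5)² / 176.5 = 0.4093
  roan: (333 − 353)² / 353 = 1.1331
  white: (188 − 176.5)² / 176.5 = 0.7493
χ² = 0.4093 + 1.1331 + 0.7493 = 2.2917 ≈ 2.292

2.292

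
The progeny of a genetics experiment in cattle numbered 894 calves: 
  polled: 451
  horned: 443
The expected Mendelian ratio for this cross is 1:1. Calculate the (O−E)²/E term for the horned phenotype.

The 1:1 ratio has 2 parts, so with N = 894 the expected counts are:
  polled: 894 × 1/2 = 447
  horned: 894 × 1/2 = 447
Contribution of horned: (443 − 447)² / 447 = 0.0358

0.036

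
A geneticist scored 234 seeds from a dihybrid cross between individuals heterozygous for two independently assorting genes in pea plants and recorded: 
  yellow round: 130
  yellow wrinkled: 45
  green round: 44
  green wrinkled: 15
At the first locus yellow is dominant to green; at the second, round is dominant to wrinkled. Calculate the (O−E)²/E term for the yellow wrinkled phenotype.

A dihybrid F₂ with independent assortment and complete dominance at both loci gives a 9:3:3:1 phenotypic ratio.
Expected counts for N = 234 under a 9:3:3:1 ratio (total parts = 16):
  yellow round: 234 × 9/16 = 131.625
  yellow wrinkled: 234 × 3/16 = 43.875
  green round: 234 × 3/16 = 43.875
  green wrinkled: 234 × 1/16 = 14.625
Contribution of yellow wrinkled: (45 − 43.875)² / 43.875 = 0.0288

0.029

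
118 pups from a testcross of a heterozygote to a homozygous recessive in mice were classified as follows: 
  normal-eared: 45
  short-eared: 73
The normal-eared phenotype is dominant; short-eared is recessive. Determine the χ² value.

A testcross of a heterozygote (Aa × aa) gives a 1:1 phenotypic ratio.
Expected counts for N = 118 under a 1:1 ratio (total parts = 2):
  normal-eared: 118 × 1/2 = 59
  short-eared: 118 × 1/2 = 59
χ² = Σ (O − E)² / E
  normal-eared: (45 − 59)² / 59 = 3.3220
  short-eared: (73 − 59)² / 59 = 3.3220
χ² = 3.3220 + 3.3220 = 6.644

6.644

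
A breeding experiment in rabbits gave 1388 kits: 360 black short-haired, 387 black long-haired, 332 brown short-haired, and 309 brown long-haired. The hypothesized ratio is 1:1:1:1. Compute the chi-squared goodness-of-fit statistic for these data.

9.908

Total ratio parts = 4. Expected numbers out of 1388:
  black short-haired: 1388 × 1/4 = 347
  black long-haired: 1388 × 1/4 = 347
  brown short-haired: 1388 × 1/4 = 347
  brown long-haired: 1388 × 1/4 = 347
χ² = Σ (O − E)² / E
  black short-haired: (360 − 347)² / 347 = 0.4870
  black long-haired: (387 − 347)² / 347 = 4.6110
  brown short-haired: (332 − 347)² / 347 = 0.6484
  brown long-haired: (309 − 347)² / 347 = 4.1614
χ² = 0.4870 + 4.6110 + 0.6484 + 4.1614 = 9.9078 ≈ 9.908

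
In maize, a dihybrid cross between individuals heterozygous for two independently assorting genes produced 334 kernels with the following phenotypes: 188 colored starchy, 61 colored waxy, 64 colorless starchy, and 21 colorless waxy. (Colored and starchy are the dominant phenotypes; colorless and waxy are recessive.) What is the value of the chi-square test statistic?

A dihybrid F₂ with independent assortment and complete dominance at both loci gives a 9:3:3:1 phenotypic ratio.
Expected counts for N = 334 under a 9:3:3:1 ratio (total parts = 16):
  colored starchy: 334 × 9/16 = 187.875
  colored waxy: 334 × 3/16 = 62.625
  colorless starchy: 334 × 3/16 = 62.625
  colorless waxy: 334 × 1/16 = 20.875
χ² = Σ (O − E)² / E
  colored starchy: (188 − 187.875)² / 187.875 = 0.0001
  colored waxy: (61 − 62.625)² / 62.625 = 0.0422
  colorless starchy: (64 − 62.625)² / 62.625 = 0.0302
  colorless waxy: (21 − 20.875)² / 20.875 = 0.0007
χ² = 0.0001 + 0.0422 + 0.0302 + 0.0007 = 0.0732 ≈ 0.073

0.073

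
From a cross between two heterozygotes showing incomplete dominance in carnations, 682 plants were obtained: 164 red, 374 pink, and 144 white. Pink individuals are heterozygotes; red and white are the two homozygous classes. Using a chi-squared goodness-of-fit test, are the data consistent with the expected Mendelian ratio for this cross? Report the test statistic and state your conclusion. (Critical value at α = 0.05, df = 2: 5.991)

7.560; not consistent

With incomplete dominance, a heterozygote × heterozygote cross gives a 1:2:1 phenotypic ratio.
Total ratio parts = 4. Expected numbers out of 682:
  red: 682 × 1/4 = 170.5
  pink: 682 × 2/4 = 341
  white: 682 × 1/4 = 170.5
χ² = Σ (O − E)² / E
  red: (164 − 170.5)² / 170.5 = 0.2478
  pink: (374 − 341)² / 341 = 3.1935
  white: (144 − 170.5)² / 170.5 = 4.1188
χ² = 0.2478 + 3.1935 + 4.1188 = 7.5601 ≈ 7.560
Degrees of freedom = 3 − 1 = 2; critical value at α = 0.05 is 5.991.
Since 7.560 > 5.991, we reject the null hypothesis — the data do not fit the 1:2:1 ratio.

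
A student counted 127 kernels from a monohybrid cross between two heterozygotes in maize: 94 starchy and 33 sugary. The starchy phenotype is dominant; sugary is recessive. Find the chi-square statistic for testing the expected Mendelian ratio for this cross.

0.066

For a monohybrid cross between heterozygotes with complete dominance, the expected phenotypic ratio is 3:1.
Under the 3:1 hypothesis (Σ ratio = 4, N = 127):
  starchy: 127 × 3/4 = 95.25
  sugary: 127 × 1/4 = 31.75
χ² = Σ (O − E)² / E
  starchy: (94 − 95.25)² / 95.25 = 0.0164
  sugary: (33 − 31.75)² / 31.75 = 0.0492
χ² = 0.0164 + 0.0492 = 0.0656 ≈ 0.066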